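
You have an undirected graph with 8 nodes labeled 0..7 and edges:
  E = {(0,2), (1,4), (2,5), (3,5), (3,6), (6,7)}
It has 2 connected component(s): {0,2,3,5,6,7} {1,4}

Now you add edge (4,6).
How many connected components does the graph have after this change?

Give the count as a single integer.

Answer: 1

Derivation:
Initial component count: 2
Add (4,6): merges two components. Count decreases: 2 -> 1.
New component count: 1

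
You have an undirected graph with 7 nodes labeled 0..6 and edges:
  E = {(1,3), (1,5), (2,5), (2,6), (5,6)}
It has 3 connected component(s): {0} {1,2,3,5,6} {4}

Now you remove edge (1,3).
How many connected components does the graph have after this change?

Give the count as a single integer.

Initial component count: 3
Remove (1,3): it was a bridge. Count increases: 3 -> 4.
  After removal, components: {0} {1,2,5,6} {3} {4}
New component count: 4

Answer: 4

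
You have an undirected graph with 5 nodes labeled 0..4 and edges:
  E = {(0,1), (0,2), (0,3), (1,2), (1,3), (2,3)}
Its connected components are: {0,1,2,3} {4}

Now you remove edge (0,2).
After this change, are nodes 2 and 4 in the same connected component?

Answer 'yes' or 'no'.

Initial components: {0,1,2,3} {4}
Removing edge (0,2): not a bridge — component count unchanged at 2.
New components: {0,1,2,3} {4}
Are 2 and 4 in the same component? no

Answer: no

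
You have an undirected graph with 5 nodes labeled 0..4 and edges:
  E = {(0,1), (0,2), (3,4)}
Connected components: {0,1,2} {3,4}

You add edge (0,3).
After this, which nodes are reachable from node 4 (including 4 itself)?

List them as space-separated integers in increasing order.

Before: nodes reachable from 4: {3,4}
Adding (0,3): merges 4's component with another. Reachability grows.
After: nodes reachable from 4: {0,1,2,3,4}

Answer: 0 1 2 3 4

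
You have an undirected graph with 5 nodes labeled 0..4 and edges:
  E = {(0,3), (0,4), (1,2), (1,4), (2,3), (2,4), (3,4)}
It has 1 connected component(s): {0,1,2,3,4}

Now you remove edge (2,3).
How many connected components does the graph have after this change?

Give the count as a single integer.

Initial component count: 1
Remove (2,3): not a bridge. Count unchanged: 1.
  After removal, components: {0,1,2,3,4}
New component count: 1

Answer: 1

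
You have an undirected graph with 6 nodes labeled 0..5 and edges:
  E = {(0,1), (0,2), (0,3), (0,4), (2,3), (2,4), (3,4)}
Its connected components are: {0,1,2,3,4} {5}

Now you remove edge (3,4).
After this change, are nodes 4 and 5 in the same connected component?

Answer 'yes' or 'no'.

Answer: no

Derivation:
Initial components: {0,1,2,3,4} {5}
Removing edge (3,4): not a bridge — component count unchanged at 2.
New components: {0,1,2,3,4} {5}
Are 4 and 5 in the same component? no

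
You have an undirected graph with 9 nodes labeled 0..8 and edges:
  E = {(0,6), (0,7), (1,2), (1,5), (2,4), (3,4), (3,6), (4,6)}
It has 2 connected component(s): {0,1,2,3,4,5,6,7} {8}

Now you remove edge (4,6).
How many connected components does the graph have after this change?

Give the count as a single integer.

Initial component count: 2
Remove (4,6): not a bridge. Count unchanged: 2.
  After removal, components: {0,1,2,3,4,5,6,7} {8}
New component count: 2

Answer: 2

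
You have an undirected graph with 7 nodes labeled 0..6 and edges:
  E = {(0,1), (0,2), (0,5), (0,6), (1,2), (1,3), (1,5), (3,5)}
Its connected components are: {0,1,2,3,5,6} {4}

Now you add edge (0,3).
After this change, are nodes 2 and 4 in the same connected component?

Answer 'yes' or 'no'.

Initial components: {0,1,2,3,5,6} {4}
Adding edge (0,3): both already in same component {0,1,2,3,5,6}. No change.
New components: {0,1,2,3,5,6} {4}
Are 2 and 4 in the same component? no

Answer: no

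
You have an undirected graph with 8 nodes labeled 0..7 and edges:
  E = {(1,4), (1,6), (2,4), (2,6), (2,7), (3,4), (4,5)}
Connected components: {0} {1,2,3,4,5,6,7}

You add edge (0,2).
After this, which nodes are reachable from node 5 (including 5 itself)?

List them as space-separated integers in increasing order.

Answer: 0 1 2 3 4 5 6 7

Derivation:
Before: nodes reachable from 5: {1,2,3,4,5,6,7}
Adding (0,2): merges 5's component with another. Reachability grows.
After: nodes reachable from 5: {0,1,2,3,4,5,6,7}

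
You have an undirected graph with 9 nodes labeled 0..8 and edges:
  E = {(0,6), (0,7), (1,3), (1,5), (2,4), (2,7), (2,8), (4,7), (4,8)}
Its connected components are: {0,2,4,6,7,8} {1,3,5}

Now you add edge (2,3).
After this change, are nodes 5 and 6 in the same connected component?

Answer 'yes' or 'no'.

Answer: yes

Derivation:
Initial components: {0,2,4,6,7,8} {1,3,5}
Adding edge (2,3): merges {0,2,4,6,7,8} and {1,3,5}.
New components: {0,1,2,3,4,5,6,7,8}
Are 5 and 6 in the same component? yes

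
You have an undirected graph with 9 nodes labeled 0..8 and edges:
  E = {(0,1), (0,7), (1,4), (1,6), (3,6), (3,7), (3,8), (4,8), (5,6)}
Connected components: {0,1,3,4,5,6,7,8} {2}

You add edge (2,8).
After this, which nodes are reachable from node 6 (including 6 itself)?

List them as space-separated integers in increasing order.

Answer: 0 1 2 3 4 5 6 7 8

Derivation:
Before: nodes reachable from 6: {0,1,3,4,5,6,7,8}
Adding (2,8): merges 6's component with another. Reachability grows.
After: nodes reachable from 6: {0,1,2,3,4,5,6,7,8}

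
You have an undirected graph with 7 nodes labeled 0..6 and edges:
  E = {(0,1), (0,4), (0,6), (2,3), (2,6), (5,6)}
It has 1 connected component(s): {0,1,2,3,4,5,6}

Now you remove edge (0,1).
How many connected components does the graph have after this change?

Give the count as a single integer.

Answer: 2

Derivation:
Initial component count: 1
Remove (0,1): it was a bridge. Count increases: 1 -> 2.
  After removal, components: {0,2,3,4,5,6} {1}
New component count: 2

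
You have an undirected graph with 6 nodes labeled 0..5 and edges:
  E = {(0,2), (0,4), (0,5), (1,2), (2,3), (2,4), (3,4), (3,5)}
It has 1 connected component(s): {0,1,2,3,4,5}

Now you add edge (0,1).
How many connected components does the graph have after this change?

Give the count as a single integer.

Initial component count: 1
Add (0,1): endpoints already in same component. Count unchanged: 1.
New component count: 1

Answer: 1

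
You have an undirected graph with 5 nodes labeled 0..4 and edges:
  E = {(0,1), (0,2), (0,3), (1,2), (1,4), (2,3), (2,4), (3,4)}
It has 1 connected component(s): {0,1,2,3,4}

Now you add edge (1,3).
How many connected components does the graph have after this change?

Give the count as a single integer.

Initial component count: 1
Add (1,3): endpoints already in same component. Count unchanged: 1.
New component count: 1

Answer: 1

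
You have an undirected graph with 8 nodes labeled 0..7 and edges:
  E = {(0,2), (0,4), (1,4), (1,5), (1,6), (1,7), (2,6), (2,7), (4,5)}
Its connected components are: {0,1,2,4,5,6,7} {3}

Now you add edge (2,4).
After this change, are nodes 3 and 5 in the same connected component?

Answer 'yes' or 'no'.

Initial components: {0,1,2,4,5,6,7} {3}
Adding edge (2,4): both already in same component {0,1,2,4,5,6,7}. No change.
New components: {0,1,2,4,5,6,7} {3}
Are 3 and 5 in the same component? no

Answer: no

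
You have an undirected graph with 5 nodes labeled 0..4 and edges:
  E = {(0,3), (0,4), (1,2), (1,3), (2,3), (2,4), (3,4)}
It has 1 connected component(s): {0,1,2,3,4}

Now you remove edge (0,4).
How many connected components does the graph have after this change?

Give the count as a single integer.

Answer: 1

Derivation:
Initial component count: 1
Remove (0,4): not a bridge. Count unchanged: 1.
  After removal, components: {0,1,2,3,4}
New component count: 1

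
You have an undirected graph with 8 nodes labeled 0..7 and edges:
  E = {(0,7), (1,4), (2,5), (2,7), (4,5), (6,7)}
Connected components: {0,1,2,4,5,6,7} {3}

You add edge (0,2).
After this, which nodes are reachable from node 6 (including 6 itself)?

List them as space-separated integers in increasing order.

Answer: 0 1 2 4 5 6 7

Derivation:
Before: nodes reachable from 6: {0,1,2,4,5,6,7}
Adding (0,2): both endpoints already in same component. Reachability from 6 unchanged.
After: nodes reachable from 6: {0,1,2,4,5,6,7}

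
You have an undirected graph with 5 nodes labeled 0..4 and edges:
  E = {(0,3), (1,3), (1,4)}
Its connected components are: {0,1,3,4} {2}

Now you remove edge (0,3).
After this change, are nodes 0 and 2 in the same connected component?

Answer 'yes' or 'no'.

Answer: no

Derivation:
Initial components: {0,1,3,4} {2}
Removing edge (0,3): it was a bridge — component count 2 -> 3.
New components: {0} {1,3,4} {2}
Are 0 and 2 in the same component? no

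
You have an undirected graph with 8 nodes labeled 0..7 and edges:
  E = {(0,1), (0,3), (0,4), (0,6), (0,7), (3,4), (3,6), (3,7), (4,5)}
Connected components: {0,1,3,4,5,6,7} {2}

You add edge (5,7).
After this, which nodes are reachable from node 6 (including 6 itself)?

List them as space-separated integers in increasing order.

Before: nodes reachable from 6: {0,1,3,4,5,6,7}
Adding (5,7): both endpoints already in same component. Reachability from 6 unchanged.
After: nodes reachable from 6: {0,1,3,4,5,6,7}

Answer: 0 1 3 4 5 6 7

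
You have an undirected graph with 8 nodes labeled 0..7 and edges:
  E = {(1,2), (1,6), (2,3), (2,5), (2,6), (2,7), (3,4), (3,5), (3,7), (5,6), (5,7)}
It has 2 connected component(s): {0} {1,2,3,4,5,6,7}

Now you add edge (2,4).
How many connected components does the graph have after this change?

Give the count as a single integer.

Answer: 2

Derivation:
Initial component count: 2
Add (2,4): endpoints already in same component. Count unchanged: 2.
New component count: 2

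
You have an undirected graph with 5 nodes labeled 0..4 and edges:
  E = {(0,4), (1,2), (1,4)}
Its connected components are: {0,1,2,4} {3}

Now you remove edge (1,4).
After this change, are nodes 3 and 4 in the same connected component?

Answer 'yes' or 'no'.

Initial components: {0,1,2,4} {3}
Removing edge (1,4): it was a bridge — component count 2 -> 3.
New components: {0,4} {1,2} {3}
Are 3 and 4 in the same component? no

Answer: no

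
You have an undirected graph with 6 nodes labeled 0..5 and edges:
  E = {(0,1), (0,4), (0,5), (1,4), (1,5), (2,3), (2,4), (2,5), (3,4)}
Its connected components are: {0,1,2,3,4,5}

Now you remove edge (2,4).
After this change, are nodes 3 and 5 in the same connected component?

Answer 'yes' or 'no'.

Answer: yes

Derivation:
Initial components: {0,1,2,3,4,5}
Removing edge (2,4): not a bridge — component count unchanged at 1.
New components: {0,1,2,3,4,5}
Are 3 and 5 in the same component? yes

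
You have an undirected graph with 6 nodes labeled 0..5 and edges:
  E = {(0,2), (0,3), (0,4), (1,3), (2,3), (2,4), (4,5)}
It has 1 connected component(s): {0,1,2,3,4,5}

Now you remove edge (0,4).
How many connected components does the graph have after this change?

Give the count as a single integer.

Initial component count: 1
Remove (0,4): not a bridge. Count unchanged: 1.
  After removal, components: {0,1,2,3,4,5}
New component count: 1

Answer: 1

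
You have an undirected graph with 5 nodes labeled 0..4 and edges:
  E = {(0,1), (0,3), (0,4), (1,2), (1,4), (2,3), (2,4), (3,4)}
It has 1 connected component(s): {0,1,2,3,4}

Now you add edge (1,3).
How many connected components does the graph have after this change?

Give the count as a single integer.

Initial component count: 1
Add (1,3): endpoints already in same component. Count unchanged: 1.
New component count: 1

Answer: 1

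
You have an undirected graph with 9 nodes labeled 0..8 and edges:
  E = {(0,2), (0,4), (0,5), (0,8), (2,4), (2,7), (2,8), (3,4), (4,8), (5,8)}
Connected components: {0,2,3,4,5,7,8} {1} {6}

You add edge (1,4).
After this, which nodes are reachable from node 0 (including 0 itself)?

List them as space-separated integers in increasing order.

Before: nodes reachable from 0: {0,2,3,4,5,7,8}
Adding (1,4): merges 0's component with another. Reachability grows.
After: nodes reachable from 0: {0,1,2,3,4,5,7,8}

Answer: 0 1 2 3 4 5 7 8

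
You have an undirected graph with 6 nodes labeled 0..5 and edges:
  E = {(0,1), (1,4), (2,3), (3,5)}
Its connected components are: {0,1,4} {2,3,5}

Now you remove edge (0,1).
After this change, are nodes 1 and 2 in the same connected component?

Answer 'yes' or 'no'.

Initial components: {0,1,4} {2,3,5}
Removing edge (0,1): it was a bridge — component count 2 -> 3.
New components: {0} {1,4} {2,3,5}
Are 1 and 2 in the same component? no

Answer: no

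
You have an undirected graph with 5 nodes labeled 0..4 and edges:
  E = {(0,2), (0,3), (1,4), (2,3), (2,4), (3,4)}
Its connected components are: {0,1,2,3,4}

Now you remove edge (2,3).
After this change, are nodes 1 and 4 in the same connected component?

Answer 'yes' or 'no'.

Initial components: {0,1,2,3,4}
Removing edge (2,3): not a bridge — component count unchanged at 1.
New components: {0,1,2,3,4}
Are 1 and 4 in the same component? yes

Answer: yes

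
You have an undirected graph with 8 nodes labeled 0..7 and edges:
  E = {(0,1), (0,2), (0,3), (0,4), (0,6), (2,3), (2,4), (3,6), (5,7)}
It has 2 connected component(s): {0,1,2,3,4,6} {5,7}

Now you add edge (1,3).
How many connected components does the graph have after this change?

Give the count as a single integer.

Initial component count: 2
Add (1,3): endpoints already in same component. Count unchanged: 2.
New component count: 2

Answer: 2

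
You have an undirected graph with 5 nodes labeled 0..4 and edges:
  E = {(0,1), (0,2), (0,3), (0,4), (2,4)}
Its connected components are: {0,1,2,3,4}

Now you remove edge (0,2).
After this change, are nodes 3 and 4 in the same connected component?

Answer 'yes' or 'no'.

Answer: yes

Derivation:
Initial components: {0,1,2,3,4}
Removing edge (0,2): not a bridge — component count unchanged at 1.
New components: {0,1,2,3,4}
Are 3 and 4 in the same component? yes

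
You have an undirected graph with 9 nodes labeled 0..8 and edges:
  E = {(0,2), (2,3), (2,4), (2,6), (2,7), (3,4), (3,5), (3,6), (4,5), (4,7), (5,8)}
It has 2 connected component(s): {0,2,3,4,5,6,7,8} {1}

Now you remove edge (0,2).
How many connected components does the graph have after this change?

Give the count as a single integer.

Answer: 3

Derivation:
Initial component count: 2
Remove (0,2): it was a bridge. Count increases: 2 -> 3.
  After removal, components: {0} {1} {2,3,4,5,6,7,8}
New component count: 3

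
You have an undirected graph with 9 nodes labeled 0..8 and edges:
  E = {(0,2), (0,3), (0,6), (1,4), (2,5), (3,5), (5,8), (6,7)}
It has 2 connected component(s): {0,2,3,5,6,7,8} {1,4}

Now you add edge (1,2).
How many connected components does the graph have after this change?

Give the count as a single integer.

Initial component count: 2
Add (1,2): merges two components. Count decreases: 2 -> 1.
New component count: 1

Answer: 1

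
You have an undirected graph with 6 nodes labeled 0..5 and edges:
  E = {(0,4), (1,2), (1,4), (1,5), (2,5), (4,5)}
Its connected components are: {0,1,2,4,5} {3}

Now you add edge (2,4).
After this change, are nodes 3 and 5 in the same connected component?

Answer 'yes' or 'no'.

Answer: no

Derivation:
Initial components: {0,1,2,4,5} {3}
Adding edge (2,4): both already in same component {0,1,2,4,5}. No change.
New components: {0,1,2,4,5} {3}
Are 3 and 5 in the same component? no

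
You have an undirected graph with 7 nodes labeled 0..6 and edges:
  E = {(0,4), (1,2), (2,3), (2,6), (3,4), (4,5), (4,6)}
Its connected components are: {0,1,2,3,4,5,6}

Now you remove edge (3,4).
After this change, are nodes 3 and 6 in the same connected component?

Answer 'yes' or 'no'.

Answer: yes

Derivation:
Initial components: {0,1,2,3,4,5,6}
Removing edge (3,4): not a bridge — component count unchanged at 1.
New components: {0,1,2,3,4,5,6}
Are 3 and 6 in the same component? yes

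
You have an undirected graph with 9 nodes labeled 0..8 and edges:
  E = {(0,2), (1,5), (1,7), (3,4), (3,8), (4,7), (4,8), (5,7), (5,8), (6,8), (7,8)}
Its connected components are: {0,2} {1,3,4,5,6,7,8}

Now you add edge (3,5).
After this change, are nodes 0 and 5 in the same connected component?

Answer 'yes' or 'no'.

Initial components: {0,2} {1,3,4,5,6,7,8}
Adding edge (3,5): both already in same component {1,3,4,5,6,7,8}. No change.
New components: {0,2} {1,3,4,5,6,7,8}
Are 0 and 5 in the same component? no

Answer: no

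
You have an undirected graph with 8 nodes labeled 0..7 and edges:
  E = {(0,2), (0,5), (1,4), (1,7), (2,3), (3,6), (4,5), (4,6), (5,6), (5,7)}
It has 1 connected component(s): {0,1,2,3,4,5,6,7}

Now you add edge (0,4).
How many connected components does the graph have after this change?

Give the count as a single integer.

Initial component count: 1
Add (0,4): endpoints already in same component. Count unchanged: 1.
New component count: 1

Answer: 1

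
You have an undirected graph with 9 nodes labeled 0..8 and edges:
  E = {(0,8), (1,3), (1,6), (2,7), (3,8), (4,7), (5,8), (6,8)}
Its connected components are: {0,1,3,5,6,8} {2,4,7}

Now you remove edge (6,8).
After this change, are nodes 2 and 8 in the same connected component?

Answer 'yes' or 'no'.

Answer: no

Derivation:
Initial components: {0,1,3,5,6,8} {2,4,7}
Removing edge (6,8): not a bridge — component count unchanged at 2.
New components: {0,1,3,5,6,8} {2,4,7}
Are 2 and 8 in the same component? no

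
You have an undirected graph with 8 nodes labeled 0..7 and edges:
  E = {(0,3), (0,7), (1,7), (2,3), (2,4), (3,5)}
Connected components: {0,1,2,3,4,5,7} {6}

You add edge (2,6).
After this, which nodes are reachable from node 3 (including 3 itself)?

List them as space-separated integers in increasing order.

Before: nodes reachable from 3: {0,1,2,3,4,5,7}
Adding (2,6): merges 3's component with another. Reachability grows.
After: nodes reachable from 3: {0,1,2,3,4,5,6,7}

Answer: 0 1 2 3 4 5 6 7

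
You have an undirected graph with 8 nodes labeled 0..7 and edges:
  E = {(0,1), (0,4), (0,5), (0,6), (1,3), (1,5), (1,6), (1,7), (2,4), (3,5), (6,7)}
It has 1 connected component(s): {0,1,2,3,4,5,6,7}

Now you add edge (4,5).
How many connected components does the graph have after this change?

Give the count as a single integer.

Initial component count: 1
Add (4,5): endpoints already in same component. Count unchanged: 1.
New component count: 1

Answer: 1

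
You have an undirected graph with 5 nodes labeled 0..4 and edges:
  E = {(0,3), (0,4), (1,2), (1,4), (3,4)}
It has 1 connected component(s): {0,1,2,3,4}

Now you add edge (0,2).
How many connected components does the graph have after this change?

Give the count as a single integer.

Answer: 1

Derivation:
Initial component count: 1
Add (0,2): endpoints already in same component. Count unchanged: 1.
New component count: 1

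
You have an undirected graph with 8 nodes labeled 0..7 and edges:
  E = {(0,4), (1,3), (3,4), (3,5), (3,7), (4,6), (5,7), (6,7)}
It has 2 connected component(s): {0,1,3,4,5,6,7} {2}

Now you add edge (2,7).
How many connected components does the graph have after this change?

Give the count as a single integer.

Initial component count: 2
Add (2,7): merges two components. Count decreases: 2 -> 1.
New component count: 1

Answer: 1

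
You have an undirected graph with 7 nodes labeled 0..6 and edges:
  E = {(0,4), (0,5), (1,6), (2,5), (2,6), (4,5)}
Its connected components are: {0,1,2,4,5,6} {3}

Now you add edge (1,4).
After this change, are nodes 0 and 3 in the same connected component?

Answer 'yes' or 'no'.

Initial components: {0,1,2,4,5,6} {3}
Adding edge (1,4): both already in same component {0,1,2,4,5,6}. No change.
New components: {0,1,2,4,5,6} {3}
Are 0 and 3 in the same component? no

Answer: no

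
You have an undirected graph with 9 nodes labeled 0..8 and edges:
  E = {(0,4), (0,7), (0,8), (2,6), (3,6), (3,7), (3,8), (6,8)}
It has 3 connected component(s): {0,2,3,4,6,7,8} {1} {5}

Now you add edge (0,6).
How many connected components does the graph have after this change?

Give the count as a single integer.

Initial component count: 3
Add (0,6): endpoints already in same component. Count unchanged: 3.
New component count: 3

Answer: 3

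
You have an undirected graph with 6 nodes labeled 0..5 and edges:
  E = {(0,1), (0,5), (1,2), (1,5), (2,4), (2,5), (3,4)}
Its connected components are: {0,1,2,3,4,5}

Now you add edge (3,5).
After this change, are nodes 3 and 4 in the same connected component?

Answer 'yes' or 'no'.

Initial components: {0,1,2,3,4,5}
Adding edge (3,5): both already in same component {0,1,2,3,4,5}. No change.
New components: {0,1,2,3,4,5}
Are 3 and 4 in the same component? yes

Answer: yes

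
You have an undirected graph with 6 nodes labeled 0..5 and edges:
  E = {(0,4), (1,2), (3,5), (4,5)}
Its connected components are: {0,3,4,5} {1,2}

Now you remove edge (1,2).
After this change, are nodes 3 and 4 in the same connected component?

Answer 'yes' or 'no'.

Initial components: {0,3,4,5} {1,2}
Removing edge (1,2): it was a bridge — component count 2 -> 3.
New components: {0,3,4,5} {1} {2}
Are 3 and 4 in the same component? yes

Answer: yes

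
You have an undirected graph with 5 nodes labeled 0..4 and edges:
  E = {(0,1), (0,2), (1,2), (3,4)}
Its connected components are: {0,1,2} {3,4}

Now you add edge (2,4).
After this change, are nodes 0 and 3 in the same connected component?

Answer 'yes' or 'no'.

Initial components: {0,1,2} {3,4}
Adding edge (2,4): merges {0,1,2} and {3,4}.
New components: {0,1,2,3,4}
Are 0 and 3 in the same component? yes

Answer: yes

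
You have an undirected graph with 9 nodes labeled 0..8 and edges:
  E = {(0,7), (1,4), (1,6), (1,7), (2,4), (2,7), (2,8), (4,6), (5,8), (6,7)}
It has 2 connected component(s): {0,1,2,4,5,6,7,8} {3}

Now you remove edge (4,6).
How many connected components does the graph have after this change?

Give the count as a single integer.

Initial component count: 2
Remove (4,6): not a bridge. Count unchanged: 2.
  After removal, components: {0,1,2,4,5,6,7,8} {3}
New component count: 2

Answer: 2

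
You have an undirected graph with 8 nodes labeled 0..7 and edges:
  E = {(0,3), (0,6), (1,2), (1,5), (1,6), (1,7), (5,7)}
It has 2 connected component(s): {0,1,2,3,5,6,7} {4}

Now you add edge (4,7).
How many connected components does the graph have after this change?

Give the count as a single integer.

Answer: 1

Derivation:
Initial component count: 2
Add (4,7): merges two components. Count decreases: 2 -> 1.
New component count: 1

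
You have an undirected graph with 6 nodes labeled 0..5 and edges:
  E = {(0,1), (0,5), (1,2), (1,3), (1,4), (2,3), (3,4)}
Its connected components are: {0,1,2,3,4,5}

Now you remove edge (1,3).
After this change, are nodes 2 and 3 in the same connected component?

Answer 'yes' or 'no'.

Answer: yes

Derivation:
Initial components: {0,1,2,3,4,5}
Removing edge (1,3): not a bridge — component count unchanged at 1.
New components: {0,1,2,3,4,5}
Are 2 and 3 in the same component? yes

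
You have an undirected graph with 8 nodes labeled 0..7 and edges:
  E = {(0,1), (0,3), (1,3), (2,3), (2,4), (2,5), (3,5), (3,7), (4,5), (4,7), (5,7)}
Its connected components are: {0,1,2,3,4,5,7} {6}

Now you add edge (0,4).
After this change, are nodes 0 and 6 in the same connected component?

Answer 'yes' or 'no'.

Answer: no

Derivation:
Initial components: {0,1,2,3,4,5,7} {6}
Adding edge (0,4): both already in same component {0,1,2,3,4,5,7}. No change.
New components: {0,1,2,3,4,5,7} {6}
Are 0 and 6 in the same component? no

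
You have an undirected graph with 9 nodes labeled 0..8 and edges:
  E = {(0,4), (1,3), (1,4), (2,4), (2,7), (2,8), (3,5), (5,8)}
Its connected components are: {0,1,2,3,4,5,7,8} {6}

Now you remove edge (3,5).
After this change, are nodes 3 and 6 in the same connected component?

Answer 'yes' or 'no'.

Answer: no

Derivation:
Initial components: {0,1,2,3,4,5,7,8} {6}
Removing edge (3,5): not a bridge — component count unchanged at 2.
New components: {0,1,2,3,4,5,7,8} {6}
Are 3 and 6 in the same component? no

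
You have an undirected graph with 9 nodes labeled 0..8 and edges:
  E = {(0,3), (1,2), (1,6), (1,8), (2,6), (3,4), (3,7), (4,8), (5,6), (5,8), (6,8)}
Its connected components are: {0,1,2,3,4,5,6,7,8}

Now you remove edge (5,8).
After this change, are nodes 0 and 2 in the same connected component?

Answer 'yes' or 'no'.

Answer: yes

Derivation:
Initial components: {0,1,2,3,4,5,6,7,8}
Removing edge (5,8): not a bridge — component count unchanged at 1.
New components: {0,1,2,3,4,5,6,7,8}
Are 0 and 2 in the same component? yes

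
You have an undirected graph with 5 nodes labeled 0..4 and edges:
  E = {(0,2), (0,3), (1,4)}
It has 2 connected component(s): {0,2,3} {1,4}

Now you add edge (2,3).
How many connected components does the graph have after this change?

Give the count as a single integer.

Answer: 2

Derivation:
Initial component count: 2
Add (2,3): endpoints already in same component. Count unchanged: 2.
New component count: 2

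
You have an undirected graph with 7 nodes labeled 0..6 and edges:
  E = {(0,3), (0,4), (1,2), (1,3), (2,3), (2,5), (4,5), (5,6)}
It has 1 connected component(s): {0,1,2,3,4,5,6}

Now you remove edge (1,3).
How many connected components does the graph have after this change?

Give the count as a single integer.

Initial component count: 1
Remove (1,3): not a bridge. Count unchanged: 1.
  After removal, components: {0,1,2,3,4,5,6}
New component count: 1

Answer: 1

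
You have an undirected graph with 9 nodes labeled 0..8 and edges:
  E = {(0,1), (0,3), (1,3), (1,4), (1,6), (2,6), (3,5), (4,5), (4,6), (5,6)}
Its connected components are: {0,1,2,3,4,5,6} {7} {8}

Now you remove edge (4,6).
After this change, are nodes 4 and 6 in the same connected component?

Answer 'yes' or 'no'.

Initial components: {0,1,2,3,4,5,6} {7} {8}
Removing edge (4,6): not a bridge — component count unchanged at 3.
New components: {0,1,2,3,4,5,6} {7} {8}
Are 4 and 6 in the same component? yes

Answer: yes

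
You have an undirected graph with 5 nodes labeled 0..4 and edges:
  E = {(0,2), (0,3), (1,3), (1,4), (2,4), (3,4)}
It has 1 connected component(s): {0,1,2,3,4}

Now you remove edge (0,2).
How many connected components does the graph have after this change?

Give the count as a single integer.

Initial component count: 1
Remove (0,2): not a bridge. Count unchanged: 1.
  After removal, components: {0,1,2,3,4}
New component count: 1

Answer: 1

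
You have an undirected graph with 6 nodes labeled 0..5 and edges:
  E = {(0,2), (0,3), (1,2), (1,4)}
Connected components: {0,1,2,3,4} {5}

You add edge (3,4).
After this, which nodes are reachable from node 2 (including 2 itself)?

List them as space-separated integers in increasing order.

Answer: 0 1 2 3 4

Derivation:
Before: nodes reachable from 2: {0,1,2,3,4}
Adding (3,4): both endpoints already in same component. Reachability from 2 unchanged.
After: nodes reachable from 2: {0,1,2,3,4}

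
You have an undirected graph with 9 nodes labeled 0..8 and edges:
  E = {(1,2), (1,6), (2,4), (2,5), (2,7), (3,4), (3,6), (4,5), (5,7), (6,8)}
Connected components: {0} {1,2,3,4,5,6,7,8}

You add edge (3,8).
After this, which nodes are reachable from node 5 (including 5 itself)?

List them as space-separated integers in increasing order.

Answer: 1 2 3 4 5 6 7 8

Derivation:
Before: nodes reachable from 5: {1,2,3,4,5,6,7,8}
Adding (3,8): both endpoints already in same component. Reachability from 5 unchanged.
After: nodes reachable from 5: {1,2,3,4,5,6,7,8}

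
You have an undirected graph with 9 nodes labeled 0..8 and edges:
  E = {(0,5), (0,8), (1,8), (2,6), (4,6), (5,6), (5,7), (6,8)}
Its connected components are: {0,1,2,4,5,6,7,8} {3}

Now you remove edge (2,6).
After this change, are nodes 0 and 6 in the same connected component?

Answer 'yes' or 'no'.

Answer: yes

Derivation:
Initial components: {0,1,2,4,5,6,7,8} {3}
Removing edge (2,6): it was a bridge — component count 2 -> 3.
New components: {0,1,4,5,6,7,8} {2} {3}
Are 0 and 6 in the same component? yes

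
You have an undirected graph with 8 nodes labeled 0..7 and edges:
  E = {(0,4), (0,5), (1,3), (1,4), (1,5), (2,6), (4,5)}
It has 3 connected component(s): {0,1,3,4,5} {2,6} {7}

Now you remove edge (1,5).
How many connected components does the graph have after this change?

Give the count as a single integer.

Answer: 3

Derivation:
Initial component count: 3
Remove (1,5): not a bridge. Count unchanged: 3.
  After removal, components: {0,1,3,4,5} {2,6} {7}
New component count: 3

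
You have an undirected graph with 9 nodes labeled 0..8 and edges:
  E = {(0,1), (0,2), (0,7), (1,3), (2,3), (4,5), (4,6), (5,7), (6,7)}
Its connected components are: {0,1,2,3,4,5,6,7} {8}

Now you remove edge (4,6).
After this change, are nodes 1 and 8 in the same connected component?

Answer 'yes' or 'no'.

Answer: no

Derivation:
Initial components: {0,1,2,3,4,5,6,7} {8}
Removing edge (4,6): not a bridge — component count unchanged at 2.
New components: {0,1,2,3,4,5,6,7} {8}
Are 1 and 8 in the same component? no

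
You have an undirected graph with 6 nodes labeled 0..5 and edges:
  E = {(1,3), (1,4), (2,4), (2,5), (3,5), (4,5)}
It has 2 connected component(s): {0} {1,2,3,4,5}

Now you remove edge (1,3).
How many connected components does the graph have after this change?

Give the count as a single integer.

Answer: 2

Derivation:
Initial component count: 2
Remove (1,3): not a bridge. Count unchanged: 2.
  After removal, components: {0} {1,2,3,4,5}
New component count: 2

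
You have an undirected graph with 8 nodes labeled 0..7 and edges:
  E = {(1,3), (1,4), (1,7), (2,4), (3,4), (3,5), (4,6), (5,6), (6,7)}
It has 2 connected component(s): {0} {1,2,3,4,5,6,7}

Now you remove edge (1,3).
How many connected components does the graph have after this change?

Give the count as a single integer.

Answer: 2

Derivation:
Initial component count: 2
Remove (1,3): not a bridge. Count unchanged: 2.
  After removal, components: {0} {1,2,3,4,5,6,7}
New component count: 2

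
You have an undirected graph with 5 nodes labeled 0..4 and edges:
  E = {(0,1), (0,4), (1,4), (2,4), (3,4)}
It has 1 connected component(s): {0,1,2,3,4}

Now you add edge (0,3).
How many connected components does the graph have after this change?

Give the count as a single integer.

Initial component count: 1
Add (0,3): endpoints already in same component. Count unchanged: 1.
New component count: 1

Answer: 1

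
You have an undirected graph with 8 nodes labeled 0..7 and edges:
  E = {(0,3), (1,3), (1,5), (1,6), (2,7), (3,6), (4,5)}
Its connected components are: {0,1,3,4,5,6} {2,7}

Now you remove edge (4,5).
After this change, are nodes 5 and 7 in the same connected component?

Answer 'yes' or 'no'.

Initial components: {0,1,3,4,5,6} {2,7}
Removing edge (4,5): it was a bridge — component count 2 -> 3.
New components: {0,1,3,5,6} {2,7} {4}
Are 5 and 7 in the same component? no

Answer: no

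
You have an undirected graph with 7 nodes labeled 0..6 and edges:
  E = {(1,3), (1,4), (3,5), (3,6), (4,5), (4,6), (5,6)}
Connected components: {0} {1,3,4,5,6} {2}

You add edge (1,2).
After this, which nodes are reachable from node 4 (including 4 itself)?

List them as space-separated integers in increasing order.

Answer: 1 2 3 4 5 6

Derivation:
Before: nodes reachable from 4: {1,3,4,5,6}
Adding (1,2): merges 4's component with another. Reachability grows.
After: nodes reachable from 4: {1,2,3,4,5,6}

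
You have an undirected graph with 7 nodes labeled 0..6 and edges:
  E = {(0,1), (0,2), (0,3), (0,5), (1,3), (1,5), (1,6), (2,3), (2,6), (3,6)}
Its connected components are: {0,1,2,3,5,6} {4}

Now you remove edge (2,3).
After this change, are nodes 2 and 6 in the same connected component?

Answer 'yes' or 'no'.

Initial components: {0,1,2,3,5,6} {4}
Removing edge (2,3): not a bridge — component count unchanged at 2.
New components: {0,1,2,3,5,6} {4}
Are 2 and 6 in the same component? yes

Answer: yes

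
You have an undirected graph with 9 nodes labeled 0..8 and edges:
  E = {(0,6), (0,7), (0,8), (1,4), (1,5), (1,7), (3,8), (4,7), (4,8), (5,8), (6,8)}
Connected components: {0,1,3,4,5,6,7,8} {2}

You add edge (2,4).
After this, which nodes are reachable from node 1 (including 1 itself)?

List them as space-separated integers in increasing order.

Answer: 0 1 2 3 4 5 6 7 8

Derivation:
Before: nodes reachable from 1: {0,1,3,4,5,6,7,8}
Adding (2,4): merges 1's component with another. Reachability grows.
After: nodes reachable from 1: {0,1,2,3,4,5,6,7,8}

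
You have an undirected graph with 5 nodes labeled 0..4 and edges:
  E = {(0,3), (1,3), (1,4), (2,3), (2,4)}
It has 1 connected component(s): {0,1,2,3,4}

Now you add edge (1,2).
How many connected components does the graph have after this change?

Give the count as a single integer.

Answer: 1

Derivation:
Initial component count: 1
Add (1,2): endpoints already in same component. Count unchanged: 1.
New component count: 1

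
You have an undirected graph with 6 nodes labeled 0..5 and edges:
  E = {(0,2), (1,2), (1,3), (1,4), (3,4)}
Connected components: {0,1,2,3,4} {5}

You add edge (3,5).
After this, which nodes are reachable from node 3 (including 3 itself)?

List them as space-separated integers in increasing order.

Answer: 0 1 2 3 4 5

Derivation:
Before: nodes reachable from 3: {0,1,2,3,4}
Adding (3,5): merges 3's component with another. Reachability grows.
After: nodes reachable from 3: {0,1,2,3,4,5}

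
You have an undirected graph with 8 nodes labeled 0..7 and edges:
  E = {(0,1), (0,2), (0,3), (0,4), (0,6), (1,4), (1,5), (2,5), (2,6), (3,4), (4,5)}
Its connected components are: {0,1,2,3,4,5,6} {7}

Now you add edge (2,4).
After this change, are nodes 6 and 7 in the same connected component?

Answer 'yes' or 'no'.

Answer: no

Derivation:
Initial components: {0,1,2,3,4,5,6} {7}
Adding edge (2,4): both already in same component {0,1,2,3,4,5,6}. No change.
New components: {0,1,2,3,4,5,6} {7}
Are 6 and 7 in the same component? no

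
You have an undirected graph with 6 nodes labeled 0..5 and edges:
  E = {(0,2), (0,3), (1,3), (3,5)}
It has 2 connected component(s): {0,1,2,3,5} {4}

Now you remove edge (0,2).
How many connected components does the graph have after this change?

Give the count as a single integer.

Initial component count: 2
Remove (0,2): it was a bridge. Count increases: 2 -> 3.
  After removal, components: {0,1,3,5} {2} {4}
New component count: 3

Answer: 3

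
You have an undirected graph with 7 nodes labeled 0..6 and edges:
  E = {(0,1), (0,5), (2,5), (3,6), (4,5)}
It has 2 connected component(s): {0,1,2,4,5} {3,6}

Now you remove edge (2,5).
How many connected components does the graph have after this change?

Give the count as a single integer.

Initial component count: 2
Remove (2,5): it was a bridge. Count increases: 2 -> 3.
  After removal, components: {0,1,4,5} {2} {3,6}
New component count: 3

Answer: 3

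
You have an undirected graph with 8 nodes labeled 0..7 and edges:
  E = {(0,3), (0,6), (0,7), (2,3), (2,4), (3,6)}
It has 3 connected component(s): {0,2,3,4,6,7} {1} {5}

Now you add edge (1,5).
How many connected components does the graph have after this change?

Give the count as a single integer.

Answer: 2

Derivation:
Initial component count: 3
Add (1,5): merges two components. Count decreases: 3 -> 2.
New component count: 2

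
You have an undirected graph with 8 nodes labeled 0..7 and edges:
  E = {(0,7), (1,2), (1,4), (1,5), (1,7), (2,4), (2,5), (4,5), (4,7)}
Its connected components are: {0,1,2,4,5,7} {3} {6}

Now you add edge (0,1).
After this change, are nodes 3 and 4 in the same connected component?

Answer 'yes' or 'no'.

Initial components: {0,1,2,4,5,7} {3} {6}
Adding edge (0,1): both already in same component {0,1,2,4,5,7}. No change.
New components: {0,1,2,4,5,7} {3} {6}
Are 3 and 4 in the same component? no

Answer: no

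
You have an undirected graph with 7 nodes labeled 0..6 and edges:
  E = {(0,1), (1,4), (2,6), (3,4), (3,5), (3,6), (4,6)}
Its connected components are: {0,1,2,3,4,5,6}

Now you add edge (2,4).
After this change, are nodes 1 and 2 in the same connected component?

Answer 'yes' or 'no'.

Answer: yes

Derivation:
Initial components: {0,1,2,3,4,5,6}
Adding edge (2,4): both already in same component {0,1,2,3,4,5,6}. No change.
New components: {0,1,2,3,4,5,6}
Are 1 and 2 in the same component? yes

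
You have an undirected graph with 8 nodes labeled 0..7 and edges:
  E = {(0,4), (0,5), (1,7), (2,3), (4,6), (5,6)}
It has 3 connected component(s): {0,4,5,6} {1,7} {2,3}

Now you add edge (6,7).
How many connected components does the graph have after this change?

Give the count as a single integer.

Answer: 2

Derivation:
Initial component count: 3
Add (6,7): merges two components. Count decreases: 3 -> 2.
New component count: 2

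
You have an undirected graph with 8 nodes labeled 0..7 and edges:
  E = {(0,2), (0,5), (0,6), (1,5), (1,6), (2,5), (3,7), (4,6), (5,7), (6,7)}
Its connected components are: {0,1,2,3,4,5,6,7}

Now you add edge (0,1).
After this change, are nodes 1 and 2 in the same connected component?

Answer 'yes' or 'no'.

Answer: yes

Derivation:
Initial components: {0,1,2,3,4,5,6,7}
Adding edge (0,1): both already in same component {0,1,2,3,4,5,6,7}. No change.
New components: {0,1,2,3,4,5,6,7}
Are 1 and 2 in the same component? yes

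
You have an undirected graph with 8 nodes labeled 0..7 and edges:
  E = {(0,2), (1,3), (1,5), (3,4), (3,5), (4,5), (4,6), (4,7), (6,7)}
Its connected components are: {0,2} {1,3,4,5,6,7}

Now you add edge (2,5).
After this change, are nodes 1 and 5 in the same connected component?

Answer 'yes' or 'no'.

Answer: yes

Derivation:
Initial components: {0,2} {1,3,4,5,6,7}
Adding edge (2,5): merges {0,2} and {1,3,4,5,6,7}.
New components: {0,1,2,3,4,5,6,7}
Are 1 and 5 in the same component? yes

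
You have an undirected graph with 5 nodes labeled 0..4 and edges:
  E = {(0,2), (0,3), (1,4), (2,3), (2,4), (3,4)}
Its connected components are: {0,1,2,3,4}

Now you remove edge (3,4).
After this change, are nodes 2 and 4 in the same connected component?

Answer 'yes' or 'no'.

Answer: yes

Derivation:
Initial components: {0,1,2,3,4}
Removing edge (3,4): not a bridge — component count unchanged at 1.
New components: {0,1,2,3,4}
Are 2 and 4 in the same component? yes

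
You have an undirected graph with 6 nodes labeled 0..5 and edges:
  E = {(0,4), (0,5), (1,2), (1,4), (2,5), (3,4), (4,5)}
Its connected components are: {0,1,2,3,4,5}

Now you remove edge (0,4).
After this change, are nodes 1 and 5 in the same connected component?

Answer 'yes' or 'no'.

Answer: yes

Derivation:
Initial components: {0,1,2,3,4,5}
Removing edge (0,4): not a bridge — component count unchanged at 1.
New components: {0,1,2,3,4,5}
Are 1 and 5 in the same component? yes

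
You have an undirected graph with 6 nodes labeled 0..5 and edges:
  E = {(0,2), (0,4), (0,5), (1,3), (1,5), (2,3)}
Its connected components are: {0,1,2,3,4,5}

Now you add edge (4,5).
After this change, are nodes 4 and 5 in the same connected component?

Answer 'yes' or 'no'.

Answer: yes

Derivation:
Initial components: {0,1,2,3,4,5}
Adding edge (4,5): both already in same component {0,1,2,3,4,5}. No change.
New components: {0,1,2,3,4,5}
Are 4 and 5 in the same component? yes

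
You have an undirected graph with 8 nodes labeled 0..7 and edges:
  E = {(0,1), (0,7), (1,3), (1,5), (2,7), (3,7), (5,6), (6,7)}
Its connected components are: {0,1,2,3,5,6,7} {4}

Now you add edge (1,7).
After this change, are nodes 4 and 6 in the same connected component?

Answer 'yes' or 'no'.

Initial components: {0,1,2,3,5,6,7} {4}
Adding edge (1,7): both already in same component {0,1,2,3,5,6,7}. No change.
New components: {0,1,2,3,5,6,7} {4}
Are 4 and 6 in the same component? no

Answer: no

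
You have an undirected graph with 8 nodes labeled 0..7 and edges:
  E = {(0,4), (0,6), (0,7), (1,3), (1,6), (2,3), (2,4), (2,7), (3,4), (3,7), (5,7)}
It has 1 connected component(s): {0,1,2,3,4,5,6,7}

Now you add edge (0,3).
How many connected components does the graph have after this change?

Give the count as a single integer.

Initial component count: 1
Add (0,3): endpoints already in same component. Count unchanged: 1.
New component count: 1

Answer: 1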